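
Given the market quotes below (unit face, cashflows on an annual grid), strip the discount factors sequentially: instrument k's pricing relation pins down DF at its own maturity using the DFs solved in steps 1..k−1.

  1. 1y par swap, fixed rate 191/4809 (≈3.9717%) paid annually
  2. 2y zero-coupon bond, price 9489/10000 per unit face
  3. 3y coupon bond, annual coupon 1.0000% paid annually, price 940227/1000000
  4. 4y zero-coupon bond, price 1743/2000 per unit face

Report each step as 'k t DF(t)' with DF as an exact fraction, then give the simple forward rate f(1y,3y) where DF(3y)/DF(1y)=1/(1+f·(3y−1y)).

step 1 [1y] swap r/1=191/4809: DF=(1 − 191/4809·(0))/(1+191/4809) = 4809/5000 ≈ 0.961800
step 2 [2y] zero: DF = P = 9489/10000 ≈ 0.948900
step 3 [3y] bond c/1=1/100: DF=(940227/1000000 − 1/100·(0.961800+0.948900))/(1+1/100) = 114/125 ≈ 0.912000
step 4 [4y] zero: DF = P = 1743/2000 ≈ 0.871500

1 1 4809/5000
2 2 9489/10000
3 3 114/125
4 4 1743/2000
f(1y,3y) = ((4809/5000)/(114/125) − 1)/(2) = 83/3040 ≈ 2.7303%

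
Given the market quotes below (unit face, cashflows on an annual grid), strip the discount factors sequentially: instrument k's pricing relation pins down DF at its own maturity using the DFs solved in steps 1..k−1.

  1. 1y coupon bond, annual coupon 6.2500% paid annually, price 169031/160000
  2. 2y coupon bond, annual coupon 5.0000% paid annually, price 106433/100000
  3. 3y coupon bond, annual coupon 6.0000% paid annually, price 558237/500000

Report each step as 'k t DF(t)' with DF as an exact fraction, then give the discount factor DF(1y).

step 1 [1y] bond c/1=1/16: DF=(169031/160000 − 1/16·(0))/(1+1/16) = 9943/10000 ≈ 0.994300
step 2 [2y] bond c/1=1/20: DF=(106433/100000 − 1/20·(0.994300))/(1+1/20) = 9663/10000 ≈ 0.966300
step 3 [3y] bond c/1=3/50: DF=(558237/500000 − 3/50·(0.994300+0.966300))/(1+3/50) = 9423/10000 ≈ 0.942300

1 1 9943/10000
2 2 9663/10000
3 3 9423/10000
DF(1y) = 9943/10000 ≈ 0.994300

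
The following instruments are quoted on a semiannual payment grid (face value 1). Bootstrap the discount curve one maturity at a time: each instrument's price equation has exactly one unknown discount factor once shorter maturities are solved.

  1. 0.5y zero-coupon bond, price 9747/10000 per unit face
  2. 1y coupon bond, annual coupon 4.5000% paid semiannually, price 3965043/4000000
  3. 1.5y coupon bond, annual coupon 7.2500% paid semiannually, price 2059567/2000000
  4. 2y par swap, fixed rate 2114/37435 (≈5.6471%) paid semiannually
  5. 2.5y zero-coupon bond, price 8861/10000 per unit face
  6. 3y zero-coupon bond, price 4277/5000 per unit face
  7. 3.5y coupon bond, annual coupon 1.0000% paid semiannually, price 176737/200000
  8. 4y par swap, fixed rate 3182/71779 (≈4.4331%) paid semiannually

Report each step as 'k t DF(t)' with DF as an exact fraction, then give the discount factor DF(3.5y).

step 1 [0.5y] zero: DF = P = 9747/10000 ≈ 0.974700
step 2 [1y] bond c/2=9/400: DF=(3965043/4000000 − 9/400·(0.974700))/(1+9/400) = 237/250 ≈ 0.948000
step 3 [1.5y] bond c/2=29/800: DF=(2059567/2000000 − 29/800·(0.974700+0.948000))/(1+29/800) = 1853/2000 ≈ 0.926500
step 4 [2y] swap r/2=1057/37435: DF=(1 − 1057/37435·(0.974700+0.948000+0.926500))/(1+1057/37435) = 8943/10000 ≈ 0.894300
step 5 [2.5y] zero: DF = P = 8861/10000 ≈ 0.886100
step 6 [3y] zero: DF = P = 4277/5000 ≈ 0.855400
step 7 [3.5y] bond c/2=1/200: DF=(176737/200000 − 1/200·(0.974700+0.948000+0.926500+0.894300+0.886100+0.855400))/(1+1/200) = 213/250 ≈ 0.852000
step 8 [4y] swap r/2=1591/71779: DF=(1 − 1591/71779·(0.974700+0.948000+0.926500+0.894300+0.886100+0.855400+0.852000))/(1+1591/71779) = 8409/10000 ≈ 0.840900

1 1/2 9747/10000
2 1 237/250
3 3/2 1853/2000
4 2 8943/10000
5 5/2 8861/10000
6 3 4277/5000
7 7/2 213/250
8 4 8409/10000
DF(3.5y) = 213/250 ≈ 0.852000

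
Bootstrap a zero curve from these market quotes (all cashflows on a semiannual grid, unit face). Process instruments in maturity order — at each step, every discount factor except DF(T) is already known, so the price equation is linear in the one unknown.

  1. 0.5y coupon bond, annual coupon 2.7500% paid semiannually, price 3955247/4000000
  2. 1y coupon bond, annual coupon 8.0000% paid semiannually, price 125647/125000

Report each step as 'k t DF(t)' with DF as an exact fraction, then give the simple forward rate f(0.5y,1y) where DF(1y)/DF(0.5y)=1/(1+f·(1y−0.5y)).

1 1/2 4877/5000
2 1 929/1000
f(0.5y,1y) = ((4877/5000)/(929/1000) − 1)/(1/2) = 464/4645 ≈ 9.9892%

step 1 [0.5y] bond c/2=11/800: DF=(3955247/4000000 − 11/800·(0))/(1+11/800) = 4877/5000 ≈ 0.975400
step 2 [1y] bond c/2=1/25: DF=(125647/125000 − 1/25·(0.975400))/(1+1/25) = 929/1000 ≈ 0.929000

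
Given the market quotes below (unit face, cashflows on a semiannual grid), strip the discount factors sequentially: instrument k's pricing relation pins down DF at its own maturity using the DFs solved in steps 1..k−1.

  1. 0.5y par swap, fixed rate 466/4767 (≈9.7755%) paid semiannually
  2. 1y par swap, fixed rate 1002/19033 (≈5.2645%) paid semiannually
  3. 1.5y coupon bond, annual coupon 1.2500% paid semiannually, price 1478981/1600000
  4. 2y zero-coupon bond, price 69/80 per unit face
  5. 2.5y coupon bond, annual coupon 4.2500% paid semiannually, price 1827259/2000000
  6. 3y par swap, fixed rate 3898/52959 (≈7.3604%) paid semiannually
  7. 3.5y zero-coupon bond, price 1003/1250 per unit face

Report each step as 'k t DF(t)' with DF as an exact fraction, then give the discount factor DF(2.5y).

1 1/2 4767/5000
2 1 9499/10000
3 3/2 2267/2500
4 2 69/80
5 5/2 4091/5000
6 3 8051/10000
7 7/2 1003/1250
DF(2.5y) = 4091/5000 ≈ 0.818200

step 1 [0.5y] swap r/2=233/4767: DF=(1 − 233/4767·(0))/(1+233/4767) = 4767/5000 ≈ 0.953400
step 2 [1y] swap r/2=501/19033: DF=(1 − 501/19033·(0.953400))/(1+501/19033) = 9499/10000 ≈ 0.949900
step 3 [1.5y] bond c/2=1/160: DF=(1478981/1600000 − 1/160·(0.953400+0.949900))/(1+1/160) = 2267/2500 ≈ 0.906800
step 4 [2y] zero: DF = P = 69/80 ≈ 0.862500
step 5 [2.5y] bond c/2=17/800: DF=(1827259/2000000 − 17/800·(0.953400+0.949900+0.906800+0.862500))/(1+17/800) = 4091/5000 ≈ 0.818200
step 6 [3y] swap r/2=1949/52959: DF=(1 − 1949/52959·(0.953400+0.949900+0.906800+0.862500+0.818200))/(1+1949/52959) = 8051/10000 ≈ 0.805100
step 7 [3.5y] zero: DF = P = 1003/1250 ≈ 0.802400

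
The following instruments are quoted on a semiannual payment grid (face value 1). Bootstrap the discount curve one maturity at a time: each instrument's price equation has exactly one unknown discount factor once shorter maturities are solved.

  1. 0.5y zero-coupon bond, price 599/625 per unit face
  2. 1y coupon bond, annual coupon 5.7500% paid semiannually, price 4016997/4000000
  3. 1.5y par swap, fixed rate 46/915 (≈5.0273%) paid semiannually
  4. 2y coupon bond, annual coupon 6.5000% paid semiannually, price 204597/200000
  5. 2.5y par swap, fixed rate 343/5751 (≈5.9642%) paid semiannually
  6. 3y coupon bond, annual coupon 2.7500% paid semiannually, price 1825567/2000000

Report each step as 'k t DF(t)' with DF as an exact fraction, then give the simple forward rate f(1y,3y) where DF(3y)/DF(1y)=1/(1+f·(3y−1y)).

1 1/2 599/625
2 1 4747/5000
3 3/2 9287/10000
4 2 1803/2000
5 5/2 2157/2500
6 3 419/500
f(1y,3y) = ((4747/5000)/(419/500) − 1)/(2) = 557/8380 ≈ 6.6468%

step 1 [0.5y] zero: DF = P = 599/625 ≈ 0.958400
step 2 [1y] bond c/2=23/800: DF=(4016997/4000000 − 23/800·(0.958400))/(1+23/800) = 4747/5000 ≈ 0.949400
step 3 [1.5y] swap r/2=23/915: DF=(1 − 23/915·(0.958400+0.949400))/(1+23/915) = 9287/10000 ≈ 0.928700
step 4 [2y] bond c/2=13/400: DF=(204597/200000 − 13/400·(0.958400+0.949400+0.928700))/(1+13/400) = 1803/2000 ≈ 0.901500
step 5 [2.5y] swap r/2=343/11502: DF=(1 − 343/11502·(0.958400+0.949400+0.928700+0.901500))/(1+343/11502) = 2157/2500 ≈ 0.862800
step 6 [3y] bond c/2=11/800: DF=(1825567/2000000 − 11/800·(0.958400+0.949400+0.928700+0.901500+0.862800))/(1+11/800) = 419/500 ≈ 0.838000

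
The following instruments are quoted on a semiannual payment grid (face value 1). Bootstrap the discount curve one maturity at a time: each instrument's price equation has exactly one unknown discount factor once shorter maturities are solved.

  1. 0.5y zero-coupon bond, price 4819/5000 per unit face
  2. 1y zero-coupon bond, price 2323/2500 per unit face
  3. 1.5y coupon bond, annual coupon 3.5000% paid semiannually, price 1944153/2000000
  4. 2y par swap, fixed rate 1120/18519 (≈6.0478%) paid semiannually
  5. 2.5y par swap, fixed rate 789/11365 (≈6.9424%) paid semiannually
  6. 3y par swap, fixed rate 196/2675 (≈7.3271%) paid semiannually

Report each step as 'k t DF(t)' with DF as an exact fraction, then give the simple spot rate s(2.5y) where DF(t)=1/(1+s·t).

step 1 [0.5y] zero: DF = P = 4819/5000 ≈ 0.963800
step 2 [1y] zero: DF = P = 2323/2500 ≈ 0.929200
step 3 [1.5y] bond c/2=7/400: DF=(1944153/2000000 − 7/400·(0.963800+0.929200))/(1+7/400) = 2307/2500 ≈ 0.922800
step 4 [2y] swap r/2=560/18519: DF=(1 − 560/18519·(0.963800+0.929200+0.922800))/(1+560/18519) = 111/125 ≈ 0.888000
step 5 [2.5y] swap r/2=789/22730: DF=(1 − 789/22730·(0.963800+0.929200+0.922800+0.888000))/(1+789/22730) = 4211/5000 ≈ 0.842200
step 6 [3y] swap r/2=98/2675: DF=(1 − 98/2675·(0.963800+0.929200+0.922800+0.888000+0.842200))/(1+98/2675) = 201/250 ≈ 0.804000

1 1/2 4819/5000
2 1 2323/2500
3 3/2 2307/2500
4 2 111/125
5 5/2 4211/5000
6 3 201/250
s(2.5y) = (1/(4211/5000) − 1)/(5/2) = 1578/21055 ≈ 7.4947%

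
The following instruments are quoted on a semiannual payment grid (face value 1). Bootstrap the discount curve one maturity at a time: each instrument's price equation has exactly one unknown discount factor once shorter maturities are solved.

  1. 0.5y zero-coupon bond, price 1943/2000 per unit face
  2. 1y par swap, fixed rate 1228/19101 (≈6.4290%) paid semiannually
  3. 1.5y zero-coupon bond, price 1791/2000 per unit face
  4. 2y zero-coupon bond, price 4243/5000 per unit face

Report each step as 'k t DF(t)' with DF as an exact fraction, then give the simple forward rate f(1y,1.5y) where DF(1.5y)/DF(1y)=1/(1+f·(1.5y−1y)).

1 1/2 1943/2000
2 1 4693/5000
3 3/2 1791/2000
4 2 4243/5000
f(1y,1.5y) = ((4693/5000)/(1791/2000) − 1)/(1/2) = 862/8955 ≈ 9.6259%

step 1 [0.5y] zero: DF = P = 1943/2000 ≈ 0.971500
step 2 [1y] swap r/2=614/19101: DF=(1 − 614/19101·(0.971500))/(1+614/19101) = 4693/5000 ≈ 0.938600
step 3 [1.5y] zero: DF = P = 1791/2000 ≈ 0.895500
step 4 [2y] zero: DF = P = 4243/5000 ≈ 0.848600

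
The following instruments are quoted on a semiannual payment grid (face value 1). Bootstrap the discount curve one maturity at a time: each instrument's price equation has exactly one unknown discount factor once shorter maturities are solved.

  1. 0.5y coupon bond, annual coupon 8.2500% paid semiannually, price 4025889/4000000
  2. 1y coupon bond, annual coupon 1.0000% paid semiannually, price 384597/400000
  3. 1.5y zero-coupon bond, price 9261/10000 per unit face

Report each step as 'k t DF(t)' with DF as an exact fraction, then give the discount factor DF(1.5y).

1 1/2 4833/5000
2 1 9519/10000
3 3/2 9261/10000
DF(1.5y) = 9261/10000 ≈ 0.926100

step 1 [0.5y] bond c/2=33/800: DF=(4025889/4000000 − 33/800·(0))/(1+33/800) = 4833/5000 ≈ 0.966600
step 2 [1y] bond c/2=1/200: DF=(384597/400000 − 1/200·(0.966600))/(1+1/200) = 9519/10000 ≈ 0.951900
step 3 [1.5y] zero: DF = P = 9261/10000 ≈ 0.926100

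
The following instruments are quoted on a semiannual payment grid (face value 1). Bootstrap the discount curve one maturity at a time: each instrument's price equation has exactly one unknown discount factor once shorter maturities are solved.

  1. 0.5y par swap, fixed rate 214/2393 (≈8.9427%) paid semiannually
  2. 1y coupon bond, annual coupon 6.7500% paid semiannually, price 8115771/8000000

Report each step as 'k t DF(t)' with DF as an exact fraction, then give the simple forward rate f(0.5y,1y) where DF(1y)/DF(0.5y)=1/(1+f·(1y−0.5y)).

1 1/2 2393/2500
2 1 9501/10000
f(0.5y,1y) = ((2393/2500)/(9501/10000) − 1)/(1/2) = 142/9501 ≈ 1.4946%

step 1 [0.5y] swap r/2=107/2393: DF=(1 − 107/2393·(0))/(1+107/2393) = 2393/2500 ≈ 0.957200
step 2 [1y] bond c/2=27/800: DF=(8115771/8000000 − 27/800·(0.957200))/(1+27/800) = 9501/10000 ≈ 0.950100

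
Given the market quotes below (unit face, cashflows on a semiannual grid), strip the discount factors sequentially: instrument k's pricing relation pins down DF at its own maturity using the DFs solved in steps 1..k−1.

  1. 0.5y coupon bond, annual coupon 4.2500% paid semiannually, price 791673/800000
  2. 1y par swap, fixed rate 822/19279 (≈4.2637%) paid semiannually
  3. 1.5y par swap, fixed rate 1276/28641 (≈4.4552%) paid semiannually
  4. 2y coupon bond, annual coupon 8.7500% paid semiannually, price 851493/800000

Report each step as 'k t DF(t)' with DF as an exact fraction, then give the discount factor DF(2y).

1 1/2 969/1000
2 1 9589/10000
3 3/2 4681/5000
4 2 8997/10000
DF(2y) = 8997/10000 ≈ 0.899700

step 1 [0.5y] bond c/2=17/800: DF=(791673/800000 − 17/800·(0))/(1+17/800) = 969/1000 ≈ 0.969000
step 2 [1y] swap r/2=411/19279: DF=(1 − 411/19279·(0.969000))/(1+411/19279) = 9589/10000 ≈ 0.958900
step 3 [1.5y] swap r/2=638/28641: DF=(1 − 638/28641·(0.969000+0.958900))/(1+638/28641) = 4681/5000 ≈ 0.936200
step 4 [2y] bond c/2=7/160: DF=(851493/800000 − 7/160·(0.969000+0.958900+0.936200))/(1+7/160) = 8997/10000 ≈ 0.899700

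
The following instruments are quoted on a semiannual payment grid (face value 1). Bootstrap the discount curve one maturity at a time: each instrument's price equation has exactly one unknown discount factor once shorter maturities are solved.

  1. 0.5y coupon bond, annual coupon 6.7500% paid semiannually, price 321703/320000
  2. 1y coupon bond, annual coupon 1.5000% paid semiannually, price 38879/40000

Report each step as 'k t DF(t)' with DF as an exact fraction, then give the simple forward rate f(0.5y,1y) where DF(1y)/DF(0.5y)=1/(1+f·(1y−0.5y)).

1 1/2 389/400
2 1 383/400
f(0.5y,1y) = ((389/400)/(383/400) − 1)/(1/2) = 12/383 ≈ 3.1332%

step 1 [0.5y] bond c/2=27/800: DF=(321703/320000 − 27/800·(0))/(1+27/800) = 389/400 ≈ 0.972500
step 2 [1y] bond c/2=3/400: DF=(38879/40000 − 3/400·(0.972500))/(1+3/400) = 383/400 ≈ 0.957500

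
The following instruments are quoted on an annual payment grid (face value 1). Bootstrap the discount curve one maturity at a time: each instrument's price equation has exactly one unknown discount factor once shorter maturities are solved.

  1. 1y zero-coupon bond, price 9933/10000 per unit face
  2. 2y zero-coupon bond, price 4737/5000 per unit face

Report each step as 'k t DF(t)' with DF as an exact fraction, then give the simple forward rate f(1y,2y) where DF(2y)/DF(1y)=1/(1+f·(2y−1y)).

step 1 [1y] zero: DF = P = 9933/10000 ≈ 0.993300
step 2 [2y] zero: DF = P = 4737/5000 ≈ 0.947400

1 1 9933/10000
2 2 4737/5000
f(1y,2y) = ((9933/10000)/(4737/5000) − 1)/(1) = 153/3158 ≈ 4.8448%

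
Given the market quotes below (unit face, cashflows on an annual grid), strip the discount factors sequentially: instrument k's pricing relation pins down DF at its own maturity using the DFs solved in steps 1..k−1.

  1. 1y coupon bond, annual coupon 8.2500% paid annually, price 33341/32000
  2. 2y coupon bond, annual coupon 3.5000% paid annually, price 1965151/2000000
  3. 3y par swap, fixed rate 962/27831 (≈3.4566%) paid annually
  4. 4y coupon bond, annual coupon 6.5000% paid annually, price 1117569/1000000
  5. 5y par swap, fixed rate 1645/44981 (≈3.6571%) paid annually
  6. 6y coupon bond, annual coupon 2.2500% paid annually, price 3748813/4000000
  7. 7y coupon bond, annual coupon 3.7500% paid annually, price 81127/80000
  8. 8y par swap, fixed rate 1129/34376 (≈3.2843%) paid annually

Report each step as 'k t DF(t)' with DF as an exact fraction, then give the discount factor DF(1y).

1 1 77/80
2 2 573/625
3 3 4519/5000
4 4 1759/2000
5 5 1671/2000
6 6 511/625
7 7 7853/10000
8 8 3871/5000
DF(1y) = 77/80 ≈ 0.962500

step 1 [1y] bond c/1=33/400: DF=(33341/32000 − 33/400·(0))/(1+33/400) = 77/80 ≈ 0.962500
step 2 [2y] bond c/1=7/200: DF=(1965151/2000000 − 7/200·(0.962500))/(1+7/200) = 573/625 ≈ 0.916800
step 3 [3y] swap r/1=962/27831: DF=(1 − 962/27831·(0.962500+0.916800))/(1+962/27831) = 4519/5000 ≈ 0.903800
step 4 [4y] bond c/1=13/200: DF=(1117569/1000000 − 13/200·(0.962500+0.916800+0.903800))/(1+13/200) = 1759/2000 ≈ 0.879500
step 5 [5y] swap r/1=1645/44981: DF=(1 − 1645/44981·(0.962500+0.916800+0.903800+0.879500))/(1+1645/44981) = 1671/2000 ≈ 0.835500
step 6 [6y] bond c/1=9/400: DF=(3748813/4000000 − 9/400·(0.962500+0.916800+0.903800+0.879500+0.835500))/(1+9/400) = 511/625 ≈ 0.817600
step 7 [7y] bond c/1=3/80: DF=(81127/80000 − 3/80·(0.962500+0.916800+0.903800+0.879500+0.835500+0.817600))/(1+3/80) = 7853/10000 ≈ 0.785300
step 8 [8y] swap r/1=1129/34376: DF=(1 − 1129/34376·(0.962500+0.916800+0.903800+0.879500+0.835500+0.817600+0.785300))/(1+1129/34376) = 3871/5000 ≈ 0.774200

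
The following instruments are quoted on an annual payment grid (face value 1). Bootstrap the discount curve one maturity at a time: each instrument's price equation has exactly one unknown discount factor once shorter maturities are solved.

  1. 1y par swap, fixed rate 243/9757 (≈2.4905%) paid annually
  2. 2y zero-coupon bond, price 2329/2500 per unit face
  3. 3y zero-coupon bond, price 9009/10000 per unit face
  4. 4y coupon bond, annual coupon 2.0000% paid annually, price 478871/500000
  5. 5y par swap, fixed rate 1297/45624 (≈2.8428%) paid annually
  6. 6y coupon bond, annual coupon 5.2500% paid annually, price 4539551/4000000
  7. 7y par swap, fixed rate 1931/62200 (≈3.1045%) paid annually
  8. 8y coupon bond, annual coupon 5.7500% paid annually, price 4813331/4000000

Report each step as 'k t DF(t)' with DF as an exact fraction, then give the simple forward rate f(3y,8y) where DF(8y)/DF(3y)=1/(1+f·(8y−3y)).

step 1 [1y] swap r/1=243/9757: DF=(1 − 243/9757·(0))/(1+243/9757) = 9757/10000 ≈ 0.975700
step 2 [2y] zero: DF = P = 2329/2500 ≈ 0.931600
step 3 [3y] zero: DF = P = 9009/10000 ≈ 0.900900
step 4 [4y] bond c/1=1/50: DF=(478871/500000 − 1/50·(0.975700+0.931600+0.900900))/(1+1/50) = 8839/10000 ≈ 0.883900
step 5 [5y] swap r/1=1297/45624: DF=(1 − 1297/45624·(0.975700+0.931600+0.900900+0.883900))/(1+1297/45624) = 8703/10000 ≈ 0.870300
step 6 [6y] bond c/1=21/400: DF=(4539551/4000000 − 21/400·(0.975700+0.931600+0.900900+0.883900+0.870300))/(1+21/400) = 8507/10000 ≈ 0.850700
step 7 [7y] swap r/1=1931/62200: DF=(1 − 1931/62200·(0.975700+0.931600+0.900900+0.883900+0.870300+0.850700))/(1+1931/62200) = 8069/10000 ≈ 0.806900
step 8 [8y] bond c/1=23/400: DF=(4813331/4000000 − 23/400·(0.975700+0.931600+0.900900+0.883900+0.870300+0.850700+0.806900))/(1+23/400) = 7997/10000 ≈ 0.799700

1 1 9757/10000
2 2 2329/2500
3 3 9009/10000
4 4 8839/10000
5 5 8703/10000
6 6 8507/10000
7 7 8069/10000
8 8 7997/10000
f(3y,8y) = ((9009/10000)/(7997/10000) − 1)/(5) = 92/3635 ≈ 2.5309%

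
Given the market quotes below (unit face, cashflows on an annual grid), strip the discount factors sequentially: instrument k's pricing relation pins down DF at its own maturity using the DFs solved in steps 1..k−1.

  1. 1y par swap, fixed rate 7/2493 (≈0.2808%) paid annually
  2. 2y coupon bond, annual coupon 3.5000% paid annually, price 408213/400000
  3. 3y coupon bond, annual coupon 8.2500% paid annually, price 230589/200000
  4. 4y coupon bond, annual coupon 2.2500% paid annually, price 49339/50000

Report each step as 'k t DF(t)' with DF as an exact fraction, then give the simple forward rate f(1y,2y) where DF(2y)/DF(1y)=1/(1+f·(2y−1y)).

step 1 [1y] swap r/1=7/2493: DF=(1 − 7/2493·(0))/(1+7/2493) = 2493/2500 ≈ 0.997200
step 2 [2y] bond c/1=7/200: DF=(408213/400000 − 7/200·(0.997200))/(1+7/200) = 9523/10000 ≈ 0.952300
step 3 [3y] bond c/1=33/400: DF=(230589/200000 − 33/400·(0.997200+0.952300))/(1+33/400) = 1833/2000 ≈ 0.916500
step 4 [4y] bond c/1=9/400: DF=(49339/50000 − 9/400·(0.997200+0.952300+0.916500))/(1+9/400) = 451/500 ≈ 0.902000

1 1 2493/2500
2 2 9523/10000
3 3 1833/2000
4 4 451/500
f(1y,2y) = ((2493/2500)/(9523/10000) − 1)/(1) = 449/9523 ≈ 4.7149%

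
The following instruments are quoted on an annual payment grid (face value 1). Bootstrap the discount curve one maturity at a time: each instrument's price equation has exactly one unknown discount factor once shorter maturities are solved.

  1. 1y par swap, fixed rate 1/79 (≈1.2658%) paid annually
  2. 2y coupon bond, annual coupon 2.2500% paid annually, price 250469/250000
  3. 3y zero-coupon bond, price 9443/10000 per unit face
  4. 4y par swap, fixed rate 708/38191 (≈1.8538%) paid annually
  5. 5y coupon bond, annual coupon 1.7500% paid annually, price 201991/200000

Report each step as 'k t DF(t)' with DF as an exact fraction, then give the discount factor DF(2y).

1 1 79/80
2 2 9581/10000
3 3 9443/10000
4 4 2323/2500
5 5 9269/10000
DF(2y) = 9581/10000 ≈ 0.958100

step 1 [1y] swap r/1=1/79: DF=(1 − 1/79·(0))/(1+1/79) = 79/80 ≈ 0.987500
step 2 [2y] bond c/1=9/400: DF=(250469/250000 − 9/400·(0.987500))/(1+9/400) = 9581/10000 ≈ 0.958100
step 3 [3y] zero: DF = P = 9443/10000 ≈ 0.944300
step 4 [4y] swap r/1=708/38191: DF=(1 − 708/38191·(0.987500+0.958100+0.944300))/(1+708/38191) = 2323/2500 ≈ 0.929200
step 5 [5y] bond c/1=7/400: DF=(201991/200000 − 7/400·(0.987500+0.958100+0.944300+0.929200))/(1+7/400) = 9269/10000 ≈ 0.926900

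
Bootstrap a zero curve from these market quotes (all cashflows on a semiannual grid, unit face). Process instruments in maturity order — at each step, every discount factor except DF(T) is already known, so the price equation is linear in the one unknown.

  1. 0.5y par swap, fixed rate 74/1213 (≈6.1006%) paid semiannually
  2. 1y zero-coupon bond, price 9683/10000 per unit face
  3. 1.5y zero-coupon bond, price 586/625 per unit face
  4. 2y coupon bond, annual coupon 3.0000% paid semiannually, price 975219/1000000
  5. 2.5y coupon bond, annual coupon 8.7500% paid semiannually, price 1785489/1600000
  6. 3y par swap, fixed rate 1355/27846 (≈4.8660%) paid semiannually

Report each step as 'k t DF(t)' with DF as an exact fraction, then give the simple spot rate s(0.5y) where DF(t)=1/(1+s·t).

step 1 [0.5y] swap r/2=37/1213: DF=(1 − 37/1213·(0))/(1+37/1213) = 1213/1250 ≈ 0.970400
step 2 [1y] zero: DF = P = 9683/10000 ≈ 0.968300
step 3 [1.5y] zero: DF = P = 586/625 ≈ 0.937600
step 4 [2y] bond c/2=3/200: DF=(975219/1000000 − 3/200·(0.970400+0.968300+0.937600))/(1+3/200) = 9183/10000 ≈ 0.918300
step 5 [2.5y] bond c/2=7/160: DF=(1785489/1600000 − 7/160·(0.970400+0.968300+0.937600+0.918300))/(1+7/160) = 9101/10000 ≈ 0.910100
step 6 [3y] swap r/2=1355/55692: DF=(1 − 1355/55692·(0.970400+0.968300+0.937600+0.918300+0.910100))/(1+1355/55692) = 1729/2000 ≈ 0.864500

1 1/2 1213/1250
2 1 9683/10000
3 3/2 586/625
4 2 9183/10000
5 5/2 9101/10000
6 3 1729/2000
s(0.5y) = (1/(1213/1250) − 1)/(1/2) = 74/1213 ≈ 6.1006%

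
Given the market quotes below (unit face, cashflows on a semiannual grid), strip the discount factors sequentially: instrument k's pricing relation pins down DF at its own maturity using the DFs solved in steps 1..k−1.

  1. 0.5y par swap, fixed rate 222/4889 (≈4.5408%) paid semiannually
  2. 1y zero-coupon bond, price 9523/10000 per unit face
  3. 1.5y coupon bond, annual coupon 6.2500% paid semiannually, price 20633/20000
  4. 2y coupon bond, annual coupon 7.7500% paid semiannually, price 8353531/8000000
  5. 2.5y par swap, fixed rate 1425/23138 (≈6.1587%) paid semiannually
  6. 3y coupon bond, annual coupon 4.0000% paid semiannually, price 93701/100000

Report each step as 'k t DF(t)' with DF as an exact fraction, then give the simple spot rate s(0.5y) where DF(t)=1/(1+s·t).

step 1 [0.5y] swap r/2=111/4889: DF=(1 − 111/4889·(0))/(1+111/4889) = 4889/5000 ≈ 0.977800
step 2 [1y] zero: DF = P = 9523/10000 ≈ 0.952300
step 3 [1.5y] bond c/2=1/32: DF=(20633/20000 − 1/32·(0.977800+0.952300))/(1+1/32) = 9419/10000 ≈ 0.941900
step 4 [2y] bond c/2=31/800: DF=(8353531/8000000 − 31/800·(0.977800+0.952300+0.941900))/(1+31/800) = 8981/10000 ≈ 0.898100
step 5 [2.5y] swap r/2=1425/46276: DF=(1 − 1425/46276·(0.977800+0.952300+0.941900+0.898100))/(1+1425/46276) = 343/400 ≈ 0.857500
step 6 [3y] bond c/2=1/50: DF=(93701/100000 − 1/50·(0.977800+0.952300+0.941900+0.898100+0.857500))/(1+1/50) = 8279/10000 ≈ 0.827900

1 1/2 4889/5000
2 1 9523/10000
3 3/2 9419/10000
4 2 8981/10000
5 5/2 343/400
6 3 8279/10000
s(0.5y) = (1/(4889/5000) − 1)/(1/2) = 222/4889 ≈ 4.5408%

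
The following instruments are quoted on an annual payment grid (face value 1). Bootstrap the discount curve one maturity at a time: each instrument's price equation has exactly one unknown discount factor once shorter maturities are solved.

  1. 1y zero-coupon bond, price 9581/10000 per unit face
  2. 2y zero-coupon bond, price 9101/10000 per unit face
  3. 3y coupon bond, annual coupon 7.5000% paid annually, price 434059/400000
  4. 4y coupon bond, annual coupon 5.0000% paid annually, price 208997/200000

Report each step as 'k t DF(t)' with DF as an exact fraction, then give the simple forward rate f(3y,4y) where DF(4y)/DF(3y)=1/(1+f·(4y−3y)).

1 1 9581/10000
2 2 9101/10000
3 3 8791/10000
4 4 2161/2500
f(3y,4y) = ((8791/10000)/(2161/2500) − 1)/(1) = 147/8644 ≈ 1.7006%

step 1 [1y] zero: DF = P = 9581/10000 ≈ 0.958100
step 2 [2y] zero: DF = P = 9101/10000 ≈ 0.910100
step 3 [3y] bond c/1=3/40: DF=(434059/400000 − 3/40·(0.958100+0.910100))/(1+3/40) = 8791/10000 ≈ 0.879100
step 4 [4y] bond c/1=1/20: DF=(208997/200000 − 1/20·(0.958100+0.910100+0.879100))/(1+1/20) = 2161/2500 ≈ 0.864400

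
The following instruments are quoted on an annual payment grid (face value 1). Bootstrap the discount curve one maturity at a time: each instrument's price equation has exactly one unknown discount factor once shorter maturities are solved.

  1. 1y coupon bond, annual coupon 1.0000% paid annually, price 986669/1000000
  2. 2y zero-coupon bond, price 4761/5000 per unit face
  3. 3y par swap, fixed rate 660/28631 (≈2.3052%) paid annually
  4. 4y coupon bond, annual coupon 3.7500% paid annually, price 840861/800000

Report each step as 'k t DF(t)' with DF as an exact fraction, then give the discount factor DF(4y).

step 1 [1y] bond c/1=1/100: DF=(986669/1000000 − 1/100·(0))/(1+1/100) = 9769/10000 ≈ 0.976900
step 2 [2y] zero: DF = P = 4761/5000 ≈ 0.952200
step 3 [3y] swap r/1=660/28631: DF=(1 − 660/28631·(0.976900+0.952200))/(1+660/28631) = 467/500 ≈ 0.934000
step 4 [4y] bond c/1=3/80: DF=(840861/800000 − 3/80·(0.976900+0.952200+0.934000))/(1+3/80) = 1137/1250 ≈ 0.909600

1 1 9769/10000
2 2 4761/5000
3 3 467/500
4 4 1137/1250
DF(4y) = 1137/1250 ≈ 0.909600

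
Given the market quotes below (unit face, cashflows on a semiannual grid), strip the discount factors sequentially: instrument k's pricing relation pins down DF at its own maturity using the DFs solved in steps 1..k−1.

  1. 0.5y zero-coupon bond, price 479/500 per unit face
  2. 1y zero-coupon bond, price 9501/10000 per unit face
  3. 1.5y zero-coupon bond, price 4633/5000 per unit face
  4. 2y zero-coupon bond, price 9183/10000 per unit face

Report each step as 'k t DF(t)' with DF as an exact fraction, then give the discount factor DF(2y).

1 1/2 479/500
2 1 9501/10000
3 3/2 4633/5000
4 2 9183/10000
DF(2y) = 9183/10000 ≈ 0.918300

step 1 [0.5y] zero: DF = P = 479/500 ≈ 0.958000
step 2 [1y] zero: DF = P = 9501/10000 ≈ 0.950100
step 3 [1.5y] zero: DF = P = 4633/5000 ≈ 0.926600
step 4 [2y] zero: DF = P = 9183/10000 ≈ 0.918300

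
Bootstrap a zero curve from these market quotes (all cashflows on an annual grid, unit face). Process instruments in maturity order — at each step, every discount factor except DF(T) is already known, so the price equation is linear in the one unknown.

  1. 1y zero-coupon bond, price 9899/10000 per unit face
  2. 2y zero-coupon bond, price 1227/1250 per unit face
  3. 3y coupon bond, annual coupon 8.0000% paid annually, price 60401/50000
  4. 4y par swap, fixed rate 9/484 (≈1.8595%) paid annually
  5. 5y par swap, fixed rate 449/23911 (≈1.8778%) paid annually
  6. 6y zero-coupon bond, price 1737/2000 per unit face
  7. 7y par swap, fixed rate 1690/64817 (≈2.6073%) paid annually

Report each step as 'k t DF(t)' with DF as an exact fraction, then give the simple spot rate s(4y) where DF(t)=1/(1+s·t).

1 1 9899/10000
2 2 1227/1250
3 3 389/400
4 4 116/125
5 5 4551/5000
6 6 1737/2000
7 7 831/1000
s(4y) = (1/(116/125) − 1)/(4) = 9/464 ≈ 1.9397%

step 1 [1y] zero: DF = P = 9899/10000 ≈ 0.989900
step 2 [2y] zero: DF = P = 1227/1250 ≈ 0.981600
step 3 [3y] bond c/1=2/25: DF=(60401/50000 − 2/25·(0.989900+0.981600))/(1+2/25) = 389/400 ≈ 0.972500
step 4 [4y] swap r/1=9/484: DF=(1 − 9/484·(0.989900+0.981600+0.972500))/(1+9/484) = 116/125 ≈ 0.928000
step 5 [5y] swap r/1=449/23911: DF=(1 − 449/23911·(0.989900+0.981600+0.972500+0.928000))/(1+449/23911) = 4551/5000 ≈ 0.910200
step 6 [6y] zero: DF = P = 1737/2000 ≈ 0.868500
step 7 [7y] swap r/1=1690/64817: DF=(1 − 1690/64817·(0.989900+0.981600+0.972500+0.928000+0.910200+0.868500))/(1+1690/64817) = 831/1000 ≈ 0.831000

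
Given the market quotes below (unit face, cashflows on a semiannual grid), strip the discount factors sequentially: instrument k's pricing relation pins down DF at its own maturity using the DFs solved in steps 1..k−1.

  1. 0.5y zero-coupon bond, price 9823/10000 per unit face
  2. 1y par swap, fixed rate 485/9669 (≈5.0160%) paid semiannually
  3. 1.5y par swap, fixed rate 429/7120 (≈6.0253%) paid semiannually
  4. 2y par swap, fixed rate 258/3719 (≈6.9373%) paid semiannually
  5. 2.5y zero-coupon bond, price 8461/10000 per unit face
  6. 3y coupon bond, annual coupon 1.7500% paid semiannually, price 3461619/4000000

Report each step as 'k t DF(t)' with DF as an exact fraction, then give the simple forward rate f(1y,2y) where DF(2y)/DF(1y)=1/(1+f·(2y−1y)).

1 1/2 9823/10000
2 1 1903/2000
3 3/2 4571/5000
4 2 871/1000
5 5/2 8461/10000
6 3 8183/10000
f(1y,2y) = ((1903/2000)/(871/1000) − 1)/(1) = 161/1742 ≈ 9.2423%

step 1 [0.5y] zero: DF = P = 9823/10000 ≈ 0.982300
step 2 [1y] swap r/2=485/19338: DF=(1 − 485/19338·(0.982300))/(1+485/19338) = 1903/2000 ≈ 0.951500
step 3 [1.5y] swap r/2=429/14240: DF=(1 − 429/14240·(0.982300+0.951500))/(1+429/14240) = 4571/5000 ≈ 0.914200
step 4 [2y] swap r/2=129/3719: DF=(1 − 129/3719·(0.982300+0.951500+0.914200))/(1+129/3719) = 871/1000 ≈ 0.871000
step 5 [2.5y] zero: DF = P = 8461/10000 ≈ 0.846100
step 6 [3y] bond c/2=7/800: DF=(3461619/4000000 − 7/800·(0.982300+0.951500+0.914200+0.871000+0.846100))/(1+7/800) = 8183/10000 ≈ 0.818300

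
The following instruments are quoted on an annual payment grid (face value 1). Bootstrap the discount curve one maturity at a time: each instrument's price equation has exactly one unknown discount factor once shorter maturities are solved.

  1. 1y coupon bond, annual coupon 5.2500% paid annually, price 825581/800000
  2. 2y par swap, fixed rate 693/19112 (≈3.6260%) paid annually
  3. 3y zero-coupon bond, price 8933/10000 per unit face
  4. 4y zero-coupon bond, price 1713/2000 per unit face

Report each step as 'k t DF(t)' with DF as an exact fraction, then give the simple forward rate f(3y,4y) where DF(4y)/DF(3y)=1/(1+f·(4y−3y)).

1 1 1961/2000
2 2 9307/10000
3 3 8933/10000
4 4 1713/2000
f(3y,4y) = ((8933/10000)/(1713/2000) − 1)/(1) = 368/8565 ≈ 4.2966%

step 1 [1y] bond c/1=21/400: DF=(825581/800000 − 21/400·(0))/(1+21/400) = 1961/2000 ≈ 0.980500
step 2 [2y] swap r/1=693/19112: DF=(1 − 693/19112·(0.980500))/(1+693/19112) = 9307/10000 ≈ 0.930700
step 3 [3y] zero: DF = P = 8933/10000 ≈ 0.893300
step 4 [4y] zero: DF = P = 1713/2000 ≈ 0.856500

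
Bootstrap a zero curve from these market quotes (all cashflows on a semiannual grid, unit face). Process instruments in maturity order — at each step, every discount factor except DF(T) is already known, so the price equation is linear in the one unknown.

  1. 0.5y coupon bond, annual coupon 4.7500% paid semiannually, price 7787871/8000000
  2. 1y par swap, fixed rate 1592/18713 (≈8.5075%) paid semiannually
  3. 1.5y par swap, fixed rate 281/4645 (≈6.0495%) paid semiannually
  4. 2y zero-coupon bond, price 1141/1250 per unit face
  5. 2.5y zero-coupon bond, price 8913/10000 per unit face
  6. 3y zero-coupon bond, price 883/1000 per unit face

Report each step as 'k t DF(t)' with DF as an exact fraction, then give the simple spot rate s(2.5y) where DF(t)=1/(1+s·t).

1 1/2 9509/10000
2 1 2301/2500
3 3/2 9157/10000
4 2 1141/1250
5 5/2 8913/10000
6 3 883/1000
s(2.5y) = (1/(8913/10000) − 1)/(5/2) = 2174/44565 ≈ 4.8783%

step 1 [0.5y] bond c/2=19/800: DF=(7787871/8000000 − 19/800·(0))/(1+19/800) = 9509/10000 ≈ 0.950900
step 2 [1y] swap r/2=796/18713: DF=(1 − 796/18713·(0.950900))/(1+796/18713) = 2301/2500 ≈ 0.920400
step 3 [1.5y] swap r/2=281/9290: DF=(1 − 281/9290·(0.950900+0.920400))/(1+281/9290) = 9157/10000 ≈ 0.915700
step 4 [2y] zero: DF = P = 1141/1250 ≈ 0.912800
step 5 [2.5y] zero: DF = P = 8913/10000 ≈ 0.891300
step 6 [3y] zero: DF = P = 883/1000 ≈ 0.883000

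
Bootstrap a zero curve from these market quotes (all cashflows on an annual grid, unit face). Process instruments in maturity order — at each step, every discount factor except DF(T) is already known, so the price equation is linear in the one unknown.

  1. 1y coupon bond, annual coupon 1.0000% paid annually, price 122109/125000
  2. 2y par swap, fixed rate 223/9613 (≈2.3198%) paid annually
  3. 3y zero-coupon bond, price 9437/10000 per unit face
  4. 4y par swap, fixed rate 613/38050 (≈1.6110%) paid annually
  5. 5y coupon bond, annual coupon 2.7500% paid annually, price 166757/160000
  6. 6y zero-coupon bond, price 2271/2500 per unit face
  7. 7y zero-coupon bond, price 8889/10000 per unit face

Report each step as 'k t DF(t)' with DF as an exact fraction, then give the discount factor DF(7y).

1 1 1209/1250
2 2 4777/5000
3 3 9437/10000
4 4 9387/10000
5 5 73/80
6 6 2271/2500
7 7 8889/10000
DF(7y) = 8889/10000 ≈ 0.888900

step 1 [1y] bond c/1=1/100: DF=(122109/125000 − 1/100·(0))/(1+1/100) = 1209/1250 ≈ 0.967200
step 2 [2y] swap r/1=223/9613: DF=(1 − 223/9613·(0.967200))/(1+223/9613) = 4777/5000 ≈ 0.955400
step 3 [3y] zero: DF = P = 9437/10000 ≈ 0.943700
step 4 [4y] swap r/1=613/38050: DF=(1 − 613/38050·(0.967200+0.955400+0.943700))/(1+613/38050) = 9387/10000 ≈ 0.938700
step 5 [5y] bond c/1=11/400: DF=(166757/160000 − 11/400·(0.967200+0.955400+0.943700+0.938700))/(1+11/400) = 73/80 ≈ 0.912500
step 6 [6y] zero: DF = P = 2271/2500 ≈ 0.908400
step 7 [7y] zero: DF = P = 8889/10000 ≈ 0.888900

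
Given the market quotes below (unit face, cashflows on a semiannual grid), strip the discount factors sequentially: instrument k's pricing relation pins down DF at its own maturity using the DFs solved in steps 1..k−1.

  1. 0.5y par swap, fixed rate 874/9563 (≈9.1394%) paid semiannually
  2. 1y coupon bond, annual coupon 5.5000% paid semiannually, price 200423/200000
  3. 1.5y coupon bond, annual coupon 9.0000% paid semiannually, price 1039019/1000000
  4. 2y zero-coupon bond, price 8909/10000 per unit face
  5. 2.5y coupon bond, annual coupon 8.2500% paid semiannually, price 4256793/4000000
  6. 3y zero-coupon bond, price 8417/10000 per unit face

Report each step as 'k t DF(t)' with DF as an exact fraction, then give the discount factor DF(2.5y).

1 1/2 9563/10000
2 1 9497/10000
3 3/2 4561/5000
4 2 8909/10000
5 5/2 8751/10000
6 3 8417/10000
DF(2.5y) = 8751/10000 ≈ 0.875100

step 1 [0.5y] swap r/2=437/9563: DF=(1 − 437/9563·(0))/(1+437/9563) = 9563/10000 ≈ 0.956300
step 2 [1y] bond c/2=11/400: DF=(200423/200000 − 11/400·(0.956300))/(1+11/400) = 9497/10000 ≈ 0.949700
step 3 [1.5y] bond c/2=9/200: DF=(1039019/1000000 − 9/200·(0.956300+0.949700))/(1+9/200) = 4561/5000 ≈ 0.912200
step 4 [2y] zero: DF = P = 8909/10000 ≈ 0.890900
step 5 [2.5y] bond c/2=33/800: DF=(4256793/4000000 − 33/800·(0.956300+0.949700+0.912200+0.890900))/(1+33/800) = 8751/10000 ≈ 0.875100
step 6 [3y] zero: DF = P = 8417/10000 ≈ 0.841700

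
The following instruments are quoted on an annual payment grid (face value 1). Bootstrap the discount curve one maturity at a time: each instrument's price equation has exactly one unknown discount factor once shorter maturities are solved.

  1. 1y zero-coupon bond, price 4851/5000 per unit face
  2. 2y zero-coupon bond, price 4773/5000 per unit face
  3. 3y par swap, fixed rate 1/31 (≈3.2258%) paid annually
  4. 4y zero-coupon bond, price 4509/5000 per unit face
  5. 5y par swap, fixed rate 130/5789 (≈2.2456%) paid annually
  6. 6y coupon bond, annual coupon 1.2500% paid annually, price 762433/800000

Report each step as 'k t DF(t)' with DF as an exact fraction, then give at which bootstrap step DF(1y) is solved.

step 1 [1y] zero: DF = P = 4851/5000 ≈ 0.970200
step 2 [2y] zero: DF = P = 4773/5000 ≈ 0.954600
step 3 [3y] swap r/1=1/31: DF=(1 − 1/31·(0.970200+0.954600))/(1+1/31) = 4543/5000 ≈ 0.908600
step 4 [4y] zero: DF = P = 4509/5000 ≈ 0.901800
step 5 [5y] swap r/1=130/5789: DF=(1 − 130/5789·(0.970200+0.954600+0.908600+0.901800))/(1+130/5789) = 112/125 ≈ 0.896000
step 6 [6y] bond c/1=1/80: DF=(762433/800000 − 1/80·(0.970200+0.954600+0.908600+0.901800+0.896000))/(1+1/80) = 8841/10000 ≈ 0.884100

1 1 4851/5000
2 2 4773/5000
3 3 4543/5000
4 4 4509/5000
5 5 112/125
6 6 8841/10000
DF(1y) is solved at step 1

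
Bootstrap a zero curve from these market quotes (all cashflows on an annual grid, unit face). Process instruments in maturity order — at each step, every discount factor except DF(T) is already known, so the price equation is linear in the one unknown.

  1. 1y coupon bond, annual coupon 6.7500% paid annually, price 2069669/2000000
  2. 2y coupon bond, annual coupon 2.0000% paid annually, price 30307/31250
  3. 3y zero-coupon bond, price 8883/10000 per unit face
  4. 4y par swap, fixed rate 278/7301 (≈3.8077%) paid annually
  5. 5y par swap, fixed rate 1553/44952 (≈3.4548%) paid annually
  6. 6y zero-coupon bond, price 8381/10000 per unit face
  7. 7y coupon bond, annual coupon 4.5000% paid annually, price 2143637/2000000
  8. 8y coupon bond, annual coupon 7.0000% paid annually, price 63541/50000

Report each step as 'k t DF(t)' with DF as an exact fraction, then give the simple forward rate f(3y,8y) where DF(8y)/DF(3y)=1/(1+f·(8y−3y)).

step 1 [1y] bond c/1=27/400: DF=(2069669/2000000 − 27/400·(0))/(1+27/400) = 4847/5000 ≈ 0.969400
step 2 [2y] bond c/1=1/50: DF=(30307/31250 − 1/50·(0.969400))/(1+1/50) = 4659/5000 ≈ 0.931800
step 3 [3y] zero: DF = P = 8883/10000 ≈ 0.888300
step 4 [4y] swap r/1=278/7301: DF=(1 − 278/7301·(0.969400+0.931800+0.888300))/(1+278/7301) = 861/1000 ≈ 0.861000
step 5 [5y] swap r/1=1553/44952: DF=(1 − 1553/44952·(0.969400+0.931800+0.888300+0.861000))/(1+1553/44952) = 8447/10000 ≈ 0.844700
step 6 [6y] zero: DF = P = 8381/10000 ≈ 0.838100
step 7 [7y] bond c/1=9/200: DF=(2143637/2000000 − 9/200·(0.969400+0.931800+0.888300+0.861000+0.844700+0.838100))/(1+9/200) = 199/250 ≈ 0.796000
step 8 [8y] bond c/1=7/100: DF=(63541/50000 − 7/100·(0.969400+0.931800+0.888300+0.861000+0.844700+0.838100+0.796000))/(1+7/100) = 7867/10000 ≈ 0.786700

1 1 4847/5000
2 2 4659/5000
3 3 8883/10000
4 4 861/1000
5 5 8447/10000
6 6 8381/10000
7 7 199/250
8 8 7867/10000
f(3y,8y) = ((8883/10000)/(7867/10000) − 1)/(5) = 1016/39335 ≈ 2.5829%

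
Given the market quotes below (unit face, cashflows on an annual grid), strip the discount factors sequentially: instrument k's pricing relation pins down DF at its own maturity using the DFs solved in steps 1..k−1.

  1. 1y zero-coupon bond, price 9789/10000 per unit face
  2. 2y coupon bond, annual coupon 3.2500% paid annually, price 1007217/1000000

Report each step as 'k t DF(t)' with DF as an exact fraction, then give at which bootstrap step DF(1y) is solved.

step 1 [1y] zero: DF = P = 9789/10000 ≈ 0.978900
step 2 [2y] bond c/1=13/400: DF=(1007217/1000000 − 13/400·(0.978900))/(1+13/400) = 9447/10000 ≈ 0.944700

1 1 9789/10000
2 2 9447/10000
DF(1y) is solved at step 1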